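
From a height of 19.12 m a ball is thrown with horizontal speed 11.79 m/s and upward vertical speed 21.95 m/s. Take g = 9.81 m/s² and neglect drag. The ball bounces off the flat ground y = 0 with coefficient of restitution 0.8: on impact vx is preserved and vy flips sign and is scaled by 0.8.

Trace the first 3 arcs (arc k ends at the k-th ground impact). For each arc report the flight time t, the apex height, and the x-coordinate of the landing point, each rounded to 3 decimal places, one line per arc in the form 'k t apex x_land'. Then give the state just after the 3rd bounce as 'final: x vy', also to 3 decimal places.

Arc 1: start y=19.120, vy=21.950 → t=5.222, apex=43.677, x_land=61.562, impact vy=-29.273
  bounce: vy ← 0.8·29.273 = 23.419
Arc 2: start y=0.000, vy=23.419 → t=4.774, apex=27.953, x_land=117.853, impact vy=-23.419
  bounce: vy ← 0.8·23.419 = 18.735
Arc 3: start y=0.000, vy=18.735 → t=3.820, apex=17.890, x_land=162.886, impact vy=-18.735
  bounce: vy ← 0.8·18.735 = 14.988

1 5.222 43.677 61.562
2 4.774 27.953 117.853
3 3.820 17.890 162.886
final: 162.886 14.988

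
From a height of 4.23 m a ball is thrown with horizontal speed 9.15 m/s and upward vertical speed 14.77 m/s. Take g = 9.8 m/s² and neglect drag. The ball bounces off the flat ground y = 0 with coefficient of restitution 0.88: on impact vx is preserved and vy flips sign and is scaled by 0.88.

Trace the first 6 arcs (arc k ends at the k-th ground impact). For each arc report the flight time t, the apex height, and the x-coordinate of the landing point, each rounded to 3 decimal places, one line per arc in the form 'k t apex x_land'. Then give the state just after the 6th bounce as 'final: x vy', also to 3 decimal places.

Arc 1: start y=4.230, vy=14.770 → t=3.278, apex=15.360, x_land=29.991, impact vy=-17.351
  bounce: vy ← 0.88·17.351 = 15.269
Arc 2: start y=0.000, vy=15.269 → t=3.116, apex=11.895, x_land=58.503, impact vy=-15.269
  bounce: vy ← 0.88·15.269 = 13.437
Arc 3: start y=0.000, vy=13.437 → t=2.742, apex=9.211, x_land=83.594, impact vy=-13.437
  bounce: vy ← 0.88·13.437 = 11.824
Arc 4: start y=0.000, vy=11.824 → t=2.413, apex=7.133, x_land=105.674, impact vy=-11.824
  bounce: vy ← 0.88·11.824 = 10.405
Arc 5: start y=0.000, vy=10.405 → t=2.124, apex=5.524, x_land=125.105, impact vy=-10.405
  bounce: vy ← 0.88·10.405 = 9.157
Arc 6: start y=0.000, vy=9.157 → t=1.869, apex=4.278, x_land=142.203, impact vy=-9.157
  bounce: vy ← 0.88·9.157 = 8.058

1 3.278 15.360 29.991
2 3.116 11.895 58.503
3 2.742 9.211 83.594
4 2.413 7.133 105.674
5 2.124 5.524 125.105
6 1.869 4.278 142.203
final: 142.203 8.058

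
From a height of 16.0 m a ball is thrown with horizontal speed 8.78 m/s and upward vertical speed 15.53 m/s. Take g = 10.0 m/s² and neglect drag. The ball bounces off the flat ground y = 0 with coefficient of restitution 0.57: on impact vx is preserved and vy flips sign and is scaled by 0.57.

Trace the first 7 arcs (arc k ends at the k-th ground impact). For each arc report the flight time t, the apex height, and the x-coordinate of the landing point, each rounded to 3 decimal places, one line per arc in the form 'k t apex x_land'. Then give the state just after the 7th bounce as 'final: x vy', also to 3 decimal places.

1 3.922 28.059 34.435
2 2.701 9.116 58.146
3 1.539 2.962 71.661
4 0.877 0.962 79.365
5 0.500 0.313 83.756
6 0.285 0.102 86.259
7 0.162 0.033 87.685
final: 87.685 0.463

Arc 1: start y=16.000, vy=15.530 → t=3.922, apex=28.059, x_land=34.435, impact vy=-23.689
  bounce: vy ← 0.57·23.689 = 13.503
Arc 2: start y=0.000, vy=13.503 → t=2.701, apex=9.116, x_land=58.146, impact vy=-13.503
  bounce: vy ← 0.57·13.503 = 7.697
Arc 3: start y=0.000, vy=7.697 → t=1.539, apex=2.962, x_land=71.661, impact vy=-7.697
  bounce: vy ← 0.57·7.697 = 4.387
Arc 4: start y=0.000, vy=4.387 → t=0.877, apex=0.962, x_land=79.365, impact vy=-4.387
  bounce: vy ← 0.57·4.387 = 2.501
Arc 5: start y=0.000, vy=2.501 → t=0.500, apex=0.313, x_land=83.756, impact vy=-2.501
  bounce: vy ← 0.57·2.501 = 1.425
Arc 6: start y=0.000, vy=1.425 → t=0.285, apex=0.102, x_land=86.259, impact vy=-1.425
  bounce: vy ← 0.57·1.425 = 0.812
Arc 7: start y=0.000, vy=0.812 → t=0.162, apex=0.033, x_land=87.685, impact vy=-0.812
  bounce: vy ← 0.57·0.812 = 0.463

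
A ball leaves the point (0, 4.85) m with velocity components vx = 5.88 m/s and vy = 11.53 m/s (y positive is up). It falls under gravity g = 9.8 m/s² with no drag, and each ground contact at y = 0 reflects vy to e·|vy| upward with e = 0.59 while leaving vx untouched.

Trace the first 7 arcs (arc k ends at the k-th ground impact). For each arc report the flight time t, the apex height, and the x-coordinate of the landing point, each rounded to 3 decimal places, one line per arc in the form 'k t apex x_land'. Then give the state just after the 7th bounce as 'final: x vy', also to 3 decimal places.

Arc 1: start y=4.850, vy=11.530 → t=2.717, apex=11.633, x_land=15.978, impact vy=-15.100
  bounce: vy ← 0.59·15.100 = 8.909
Arc 2: start y=0.000, vy=8.909 → t=1.818, apex=4.049, x_land=26.668, impact vy=-8.909
  bounce: vy ← 0.59·8.909 = 5.256
Arc 3: start y=0.000, vy=5.256 → t=1.073, apex=1.410, x_land=32.976, impact vy=-5.256
  bounce: vy ← 0.59·5.256 = 3.101
Arc 4: start y=0.000, vy=3.101 → t=0.633, apex=0.491, x_land=36.697, impact vy=-3.101
  bounce: vy ← 0.59·3.101 = 1.830
Arc 5: start y=0.000, vy=1.830 → t=0.373, apex=0.171, x_land=38.893, impact vy=-1.830
  bounce: vy ← 0.59·1.830 = 1.080
Arc 6: start y=0.000, vy=1.080 → t=0.220, apex=0.059, x_land=40.188, impact vy=-1.080
  bounce: vy ← 0.59·1.080 = 0.637
Arc 7: start y=0.000, vy=0.637 → t=0.130, apex=0.021, x_land=40.953, impact vy=-0.637
  bounce: vy ← 0.59·0.637 = 0.376

1 2.717 11.633 15.978
2 1.818 4.049 26.668
3 1.073 1.410 32.976
4 0.633 0.491 36.697
5 0.373 0.171 38.893
6 0.220 0.059 40.188
7 0.130 0.021 40.953
final: 40.953 0.376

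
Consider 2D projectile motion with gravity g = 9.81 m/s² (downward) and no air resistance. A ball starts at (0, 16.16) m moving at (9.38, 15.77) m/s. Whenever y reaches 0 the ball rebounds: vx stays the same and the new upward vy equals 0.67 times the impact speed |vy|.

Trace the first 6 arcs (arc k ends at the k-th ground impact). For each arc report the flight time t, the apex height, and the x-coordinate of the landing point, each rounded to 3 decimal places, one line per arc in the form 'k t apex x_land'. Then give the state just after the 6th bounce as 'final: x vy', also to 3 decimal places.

1 4.032 28.835 37.822
2 3.249 12.944 68.297
3 2.177 5.811 88.716
4 1.458 2.608 102.396
5 0.977 1.171 111.562
6 0.655 0.526 117.703
final: 117.703 2.152

Arc 1: start y=16.160, vy=15.770 → t=4.032, apex=28.835, x_land=37.822, impact vy=-23.786
  bounce: vy ← 0.67·23.786 = 15.936
Arc 2: start y=0.000, vy=15.936 → t=3.249, apex=12.944, x_land=68.297, impact vy=-15.936
  bounce: vy ← 0.67·15.936 = 10.677
Arc 3: start y=0.000, vy=10.677 → t=2.177, apex=5.811, x_land=88.716, impact vy=-10.677
  bounce: vy ← 0.67·10.677 = 7.154
Arc 4: start y=0.000, vy=7.154 → t=1.458, apex=2.608, x_land=102.396, impact vy=-7.154
  bounce: vy ← 0.67·7.154 = 4.793
Arc 5: start y=0.000, vy=4.793 → t=0.977, apex=1.171, x_land=111.562, impact vy=-4.793
  bounce: vy ← 0.67·4.793 = 3.211
Arc 6: start y=0.000, vy=3.211 → t=0.655, apex=0.526, x_land=117.703, impact vy=-3.211
  bounce: vy ← 0.67·3.211 = 2.152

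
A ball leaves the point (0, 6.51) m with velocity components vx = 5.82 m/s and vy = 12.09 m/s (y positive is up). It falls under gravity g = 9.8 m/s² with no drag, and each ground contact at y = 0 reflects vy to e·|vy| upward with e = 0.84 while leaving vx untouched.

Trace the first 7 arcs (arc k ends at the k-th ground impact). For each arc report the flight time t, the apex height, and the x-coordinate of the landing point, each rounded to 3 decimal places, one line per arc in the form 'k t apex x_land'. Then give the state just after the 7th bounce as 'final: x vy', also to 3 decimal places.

Arc 1: start y=6.510, vy=12.090 → t=2.922, apex=13.968, x_land=17.006, impact vy=-16.546
  bounce: vy ← 0.84·16.546 = 13.898
Arc 2: start y=0.000, vy=13.898 → t=2.836, apex=9.856, x_land=33.514, impact vy=-13.898
  bounce: vy ← 0.84·13.898 = 11.675
Arc 3: start y=0.000, vy=11.675 → t=2.383, apex=6.954, x_land=47.381, impact vy=-11.675
  bounce: vy ← 0.84·11.675 = 9.807
Arc 4: start y=0.000, vy=9.807 → t=2.001, apex=4.907, x_land=59.029, impact vy=-9.807
  bounce: vy ← 0.84·9.807 = 8.238
Arc 5: start y=0.000, vy=8.238 → t=1.681, apex=3.462, x_land=68.813, impact vy=-8.238
  bounce: vy ← 0.84·8.238 = 6.920
Arc 6: start y=0.000, vy=6.920 → t=1.412, apex=2.443, x_land=77.032, impact vy=-6.920
  bounce: vy ← 0.84·6.920 = 5.813
Arc 7: start y=0.000, vy=5.813 → t=1.186, apex=1.724, x_land=83.936, impact vy=-5.813
  bounce: vy ← 0.84·5.813 = 4.883

1 2.922 13.968 17.006
2 2.836 9.856 33.514
3 2.383 6.954 47.381
4 2.001 4.907 59.029
5 1.681 3.462 68.813
6 1.412 2.443 77.032
7 1.186 1.724 83.936
final: 83.936 4.883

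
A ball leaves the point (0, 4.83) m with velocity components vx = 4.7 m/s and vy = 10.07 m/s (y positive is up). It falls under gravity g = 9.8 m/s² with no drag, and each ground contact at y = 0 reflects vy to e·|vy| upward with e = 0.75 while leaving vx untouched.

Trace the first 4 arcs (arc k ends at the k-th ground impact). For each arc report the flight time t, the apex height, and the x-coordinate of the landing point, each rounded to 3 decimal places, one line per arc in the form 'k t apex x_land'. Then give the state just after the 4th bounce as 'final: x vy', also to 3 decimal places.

1 2.456 10.004 11.545
2 2.143 5.627 21.618
3 1.607 3.165 29.173
4 1.206 1.780 34.840
final: 34.840 4.431

Arc 1: start y=4.830, vy=10.070 → t=2.456, apex=10.004, x_land=11.545, impact vy=-14.003
  bounce: vy ← 0.75·14.003 = 10.502
Arc 2: start y=0.000, vy=10.502 → t=2.143, apex=5.627, x_land=21.618, impact vy=-10.502
  bounce: vy ← 0.75·10.502 = 7.876
Arc 3: start y=0.000, vy=7.876 → t=1.607, apex=3.165, x_land=29.173, impact vy=-7.876
  bounce: vy ← 0.75·7.876 = 5.907
Arc 4: start y=0.000, vy=5.907 → t=1.206, apex=1.780, x_land=34.840, impact vy=-5.907
  bounce: vy ← 0.75·5.907 = 4.431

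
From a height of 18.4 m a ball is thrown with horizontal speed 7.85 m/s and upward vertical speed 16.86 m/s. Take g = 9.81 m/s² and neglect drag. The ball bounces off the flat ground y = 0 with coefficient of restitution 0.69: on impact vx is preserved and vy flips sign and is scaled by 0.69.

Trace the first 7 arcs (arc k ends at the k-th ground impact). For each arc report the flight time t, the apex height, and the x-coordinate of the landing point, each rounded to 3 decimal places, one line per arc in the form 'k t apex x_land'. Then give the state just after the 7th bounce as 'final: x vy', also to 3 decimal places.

Arc 1: start y=18.400, vy=16.860 → t=4.308, apex=32.888, x_land=33.818, impact vy=-25.402
  bounce: vy ← 0.69·25.402 = 17.527
Arc 2: start y=0.000, vy=17.527 → t=3.573, apex=15.658, x_land=61.869, impact vy=-17.527
  bounce: vy ← 0.69·17.527 = 12.094
Arc 3: start y=0.000, vy=12.094 → t=2.466, apex=7.455, x_land=81.225, impact vy=-12.094
  bounce: vy ← 0.69·12.094 = 8.345
Arc 4: start y=0.000, vy=8.345 → t=1.701, apex=3.549, x_land=94.580, impact vy=-8.345
  bounce: vy ← 0.69·8.345 = 5.758
Arc 5: start y=0.000, vy=5.758 → t=1.174, apex=1.690, x_land=103.795, impact vy=-5.758
  bounce: vy ← 0.69·5.758 = 3.973
Arc 6: start y=0.000, vy=3.973 → t=0.810, apex=0.805, x_land=110.153, impact vy=-3.973
  bounce: vy ← 0.69·3.973 = 2.741
Arc 7: start y=0.000, vy=2.741 → t=0.559, apex=0.383, x_land=114.540, impact vy=-2.741
  bounce: vy ← 0.69·2.741 = 1.892

1 4.308 32.888 33.818
2 3.573 15.658 61.869
3 2.466 7.455 81.225
4 1.701 3.549 94.580
5 1.174 1.690 103.795
6 0.810 0.805 110.153
7 0.559 0.383 114.540
final: 114.540 1.892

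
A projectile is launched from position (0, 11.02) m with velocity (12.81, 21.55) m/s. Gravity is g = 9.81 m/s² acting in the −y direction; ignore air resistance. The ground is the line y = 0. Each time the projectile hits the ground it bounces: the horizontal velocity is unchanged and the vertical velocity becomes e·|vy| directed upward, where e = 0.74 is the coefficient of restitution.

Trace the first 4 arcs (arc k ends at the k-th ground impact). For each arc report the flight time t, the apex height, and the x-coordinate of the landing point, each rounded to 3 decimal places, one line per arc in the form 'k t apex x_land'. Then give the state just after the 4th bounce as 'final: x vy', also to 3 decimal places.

Arc 1: start y=11.020, vy=21.550 → t=4.856, apex=34.690, x_land=62.207, impact vy=-26.089
  bounce: vy ← 0.74·26.089 = 19.306
Arc 2: start y=0.000, vy=19.306 → t=3.936, apex=18.996, x_land=112.626, impact vy=-19.306
  bounce: vy ← 0.74·19.306 = 14.286
Arc 3: start y=0.000, vy=14.286 → t=2.913, apex=10.402, x_land=149.936, impact vy=-14.286
  bounce: vy ← 0.74·14.286 = 10.572
Arc 4: start y=0.000, vy=10.572 → t=2.155, apex=5.696, x_land=177.545, impact vy=-10.572
  bounce: vy ← 0.74·10.572 = 7.823

1 4.856 34.690 62.207
2 3.936 18.996 112.626
3 2.913 10.402 149.936
4 2.155 5.696 177.545
final: 177.545 7.823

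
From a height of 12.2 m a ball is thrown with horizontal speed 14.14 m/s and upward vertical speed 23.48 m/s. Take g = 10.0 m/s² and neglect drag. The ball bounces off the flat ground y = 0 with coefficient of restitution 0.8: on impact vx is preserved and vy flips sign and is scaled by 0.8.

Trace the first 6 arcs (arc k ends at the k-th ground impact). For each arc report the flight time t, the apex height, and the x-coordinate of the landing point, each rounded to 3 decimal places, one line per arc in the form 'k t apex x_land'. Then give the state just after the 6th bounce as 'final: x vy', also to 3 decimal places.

1 5.168 39.766 73.077
2 4.512 25.450 136.880
3 3.610 16.288 187.922
4 2.888 10.424 228.755
5 2.310 6.672 261.422
6 1.848 4.270 287.556
final: 287.556 7.393

Arc 1: start y=12.200, vy=23.480 → t=5.168, apex=39.766, x_land=73.077, impact vy=-28.201
  bounce: vy ← 0.8·28.201 = 22.561
Arc 2: start y=0.000, vy=22.561 → t=4.512, apex=25.450, x_land=136.880, impact vy=-22.561
  bounce: vy ← 0.8·22.561 = 18.049
Arc 3: start y=0.000, vy=18.049 → t=3.610, apex=16.288, x_land=187.922, impact vy=-18.049
  bounce: vy ← 0.8·18.049 = 14.439
Arc 4: start y=0.000, vy=14.439 → t=2.888, apex=10.424, x_land=228.755, impact vy=-14.439
  bounce: vy ← 0.8·14.439 = 11.551
Arc 5: start y=0.000, vy=11.551 → t=2.310, apex=6.672, x_land=261.422, impact vy=-11.551
  bounce: vy ← 0.8·11.551 = 9.241
Arc 6: start y=0.000, vy=9.241 → t=1.848, apex=4.270, x_land=287.556, impact vy=-9.241
  bounce: vy ← 0.8·9.241 = 7.393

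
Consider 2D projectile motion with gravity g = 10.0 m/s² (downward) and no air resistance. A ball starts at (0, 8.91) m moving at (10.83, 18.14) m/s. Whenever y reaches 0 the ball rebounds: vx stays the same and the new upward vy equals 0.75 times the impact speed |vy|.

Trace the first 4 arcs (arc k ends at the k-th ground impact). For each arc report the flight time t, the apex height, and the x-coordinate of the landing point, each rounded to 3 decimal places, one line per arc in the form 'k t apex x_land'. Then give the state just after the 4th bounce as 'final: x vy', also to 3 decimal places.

Arc 1: start y=8.910, vy=18.140 → t=4.066, apex=25.363, x_land=44.037, impact vy=-22.522
  bounce: vy ← 0.75·22.522 = 16.892
Arc 2: start y=0.000, vy=16.892 → t=3.378, apex=14.267, x_land=80.625, impact vy=-16.892
  bounce: vy ← 0.75·16.892 = 12.669
Arc 3: start y=0.000, vy=12.669 → t=2.534, apex=8.025, x_land=108.066, impact vy=-12.669
  bounce: vy ← 0.75·12.669 = 9.502
Arc 4: start y=0.000, vy=9.502 → t=1.900, apex=4.514, x_land=128.646, impact vy=-9.502
  bounce: vy ← 0.75·9.502 = 7.126

1 4.066 25.363 44.037
2 3.378 14.267 80.625
3 2.534 8.025 108.066
4 1.900 4.514 128.646
final: 128.646 7.126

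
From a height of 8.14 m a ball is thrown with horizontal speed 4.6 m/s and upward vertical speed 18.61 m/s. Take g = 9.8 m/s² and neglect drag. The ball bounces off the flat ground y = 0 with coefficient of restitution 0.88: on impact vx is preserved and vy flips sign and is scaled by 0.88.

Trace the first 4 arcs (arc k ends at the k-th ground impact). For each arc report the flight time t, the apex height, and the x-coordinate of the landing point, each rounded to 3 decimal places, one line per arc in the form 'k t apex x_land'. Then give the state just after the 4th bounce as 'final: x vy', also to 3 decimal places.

Arc 1: start y=8.140, vy=18.610 → t=4.194, apex=25.810, x_land=19.293, impact vy=-22.492
  bounce: vy ← 0.88·22.492 = 19.793
Arc 2: start y=0.000, vy=19.793 → t=4.039, apex=19.987, x_land=37.874, impact vy=-19.793
  bounce: vy ← 0.88·19.793 = 17.418
Arc 3: start y=0.000, vy=17.418 → t=3.555, apex=15.478, x_land=54.225, impact vy=-17.418
  bounce: vy ← 0.88·17.418 = 15.327
Arc 4: start y=0.000, vy=15.327 → t=3.128, apex=11.986, x_land=68.614, impact vy=-15.327
  bounce: vy ← 0.88·15.327 = 13.488

1 4.194 25.810 19.293
2 4.039 19.987 37.874
3 3.555 15.478 54.225
4 3.128 11.986 68.614
final: 68.614 13.488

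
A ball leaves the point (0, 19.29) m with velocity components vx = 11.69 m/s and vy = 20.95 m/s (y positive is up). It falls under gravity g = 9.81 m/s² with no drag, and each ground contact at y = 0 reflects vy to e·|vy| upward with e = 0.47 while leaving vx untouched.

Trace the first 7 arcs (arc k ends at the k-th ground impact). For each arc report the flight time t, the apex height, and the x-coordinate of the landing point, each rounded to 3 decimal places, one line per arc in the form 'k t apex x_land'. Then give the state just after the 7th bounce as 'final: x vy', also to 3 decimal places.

Arc 1: start y=19.290, vy=20.950 → t=5.050, apex=41.660, x_land=59.034, impact vy=-28.590
  bounce: vy ← 0.47·28.590 = 13.437
Arc 2: start y=0.000, vy=13.437 → t=2.739, apex=9.203, x_land=91.058, impact vy=-13.437
  bounce: vy ← 0.47·13.437 = 6.315
Arc 3: start y=0.000, vy=6.315 → t=1.288, apex=2.033, x_land=106.110, impact vy=-6.315
  bounce: vy ← 0.47·6.315 = 2.968
Arc 4: start y=0.000, vy=2.968 → t=0.605, apex=0.449, x_land=113.184, impact vy=-2.968
  bounce: vy ← 0.47·2.968 = 1.395
Arc 5: start y=0.000, vy=1.395 → t=0.284, apex=0.099, x_land=116.509, impact vy=-1.395
  bounce: vy ← 0.47·1.395 = 0.656
Arc 6: start y=0.000, vy=0.656 → t=0.134, apex=0.022, x_land=118.072, impact vy=-0.656
  bounce: vy ← 0.47·0.656 = 0.308
Arc 7: start y=0.000, vy=0.308 → t=0.063, apex=0.005, x_land=118.806, impact vy=-0.308
  bounce: vy ← 0.47·0.308 = 0.145

1 5.050 41.660 59.034
2 2.739 9.203 91.058
3 1.288 2.033 106.110
4 0.605 0.449 113.184
5 0.284 0.099 116.509
6 0.134 0.022 118.072
7 0.063 0.005 118.806
final: 118.806 0.145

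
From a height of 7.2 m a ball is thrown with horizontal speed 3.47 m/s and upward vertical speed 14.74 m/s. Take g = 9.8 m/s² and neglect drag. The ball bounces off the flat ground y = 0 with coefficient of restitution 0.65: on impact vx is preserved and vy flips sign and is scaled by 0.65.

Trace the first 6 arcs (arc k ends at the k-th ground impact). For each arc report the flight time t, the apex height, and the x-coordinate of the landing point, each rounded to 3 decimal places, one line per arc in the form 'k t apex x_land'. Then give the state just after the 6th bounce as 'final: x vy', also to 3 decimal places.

Arc 1: start y=7.200, vy=14.740 → t=3.436, apex=18.285, x_land=11.922, impact vy=-18.931
  bounce: vy ← 0.65·18.931 = 12.305
Arc 2: start y=0.000, vy=12.305 → t=2.511, apex=7.725, x_land=20.636, impact vy=-12.305
  bounce: vy ← 0.65·12.305 = 7.998
Arc 3: start y=0.000, vy=7.998 → t=1.632, apex=3.264, x_land=26.301, impact vy=-7.998
  bounce: vy ← 0.65·7.998 = 5.199
Arc 4: start y=0.000, vy=5.199 → t=1.061, apex=1.379, x_land=29.982, impact vy=-5.199
  bounce: vy ← 0.65·5.199 = 3.379
Arc 5: start y=0.000, vy=3.379 → t=0.690, apex=0.583, x_land=32.375, impact vy=-3.379
  bounce: vy ← 0.65·3.379 = 2.197
Arc 6: start y=0.000, vy=2.197 → t=0.448, apex=0.246, x_land=33.931, impact vy=-2.197
  bounce: vy ← 0.65·2.197 = 1.428

1 3.436 18.285 11.922
2 2.511 7.725 20.636
3 1.632 3.264 26.301
4 1.061 1.379 29.982
5 0.690 0.583 32.375
6 0.448 0.246 33.931
final: 33.931 1.428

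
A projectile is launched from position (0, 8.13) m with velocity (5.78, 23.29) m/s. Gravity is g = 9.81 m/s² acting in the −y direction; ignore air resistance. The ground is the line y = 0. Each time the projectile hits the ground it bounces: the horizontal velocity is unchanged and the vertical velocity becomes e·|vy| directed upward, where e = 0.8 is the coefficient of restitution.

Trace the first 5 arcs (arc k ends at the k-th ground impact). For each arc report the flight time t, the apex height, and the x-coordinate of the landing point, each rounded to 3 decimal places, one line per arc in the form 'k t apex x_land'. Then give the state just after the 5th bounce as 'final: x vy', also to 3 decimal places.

Arc 1: start y=8.130, vy=23.290 → t=5.075, apex=35.776, x_land=29.332, impact vy=-26.494
  bounce: vy ← 0.8·26.494 = 21.195
Arc 2: start y=0.000, vy=21.195 → t=4.321, apex=22.897, x_land=54.309, impact vy=-21.195
  bounce: vy ← 0.8·21.195 = 16.956
Arc 3: start y=0.000, vy=16.956 → t=3.457, apex=14.654, x_land=74.290, impact vy=-16.956
  bounce: vy ← 0.8·16.956 = 13.565
Arc 4: start y=0.000, vy=13.565 → t=2.766, apex=9.379, x_land=90.275, impact vy=-13.565
  bounce: vy ← 0.8·13.565 = 10.852
Arc 5: start y=0.000, vy=10.852 → t=2.212, apex=6.002, x_land=103.062, impact vy=-10.852
  bounce: vy ← 0.8·10.852 = 8.682

1 5.075 35.776 29.332
2 4.321 22.897 54.309
3 3.457 14.654 74.290
4 2.766 9.379 90.275
5 2.212 6.002 103.062
final: 103.062 8.682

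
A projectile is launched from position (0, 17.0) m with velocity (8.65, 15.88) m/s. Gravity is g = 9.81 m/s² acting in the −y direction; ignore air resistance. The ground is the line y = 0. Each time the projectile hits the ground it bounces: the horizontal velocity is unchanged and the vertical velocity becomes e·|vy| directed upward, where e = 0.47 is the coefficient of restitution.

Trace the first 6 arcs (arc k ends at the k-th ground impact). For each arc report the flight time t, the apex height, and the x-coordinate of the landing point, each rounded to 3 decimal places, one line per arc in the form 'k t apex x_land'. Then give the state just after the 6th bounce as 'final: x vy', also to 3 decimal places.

1 4.086 29.853 35.342
2 2.319 6.595 55.401
3 1.090 1.457 64.829
4 0.512 0.322 69.260
5 0.241 0.071 71.343
6 0.113 0.016 72.322
final: 72.322 0.261

Arc 1: start y=17.000, vy=15.880 → t=4.086, apex=29.853, x_land=35.342, impact vy=-24.202
  bounce: vy ← 0.47·24.202 = 11.375
Arc 2: start y=0.000, vy=11.375 → t=2.319, apex=6.595, x_land=55.401, impact vy=-11.375
  bounce: vy ← 0.47·11.375 = 5.346
Arc 3: start y=0.000, vy=5.346 → t=1.090, apex=1.457, x_land=64.829, impact vy=-5.346
  bounce: vy ← 0.47·5.346 = 2.513
Arc 4: start y=0.000, vy=2.513 → t=0.512, apex=0.322, x_land=69.260, impact vy=-2.513
  bounce: vy ← 0.47·2.513 = 1.181
Arc 5: start y=0.000, vy=1.181 → t=0.241, apex=0.071, x_land=71.343, impact vy=-1.181
  bounce: vy ← 0.47·1.181 = 0.555
Arc 6: start y=0.000, vy=0.555 → t=0.113, apex=0.016, x_land=72.322, impact vy=-0.555
  bounce: vy ← 0.47·0.555 = 0.261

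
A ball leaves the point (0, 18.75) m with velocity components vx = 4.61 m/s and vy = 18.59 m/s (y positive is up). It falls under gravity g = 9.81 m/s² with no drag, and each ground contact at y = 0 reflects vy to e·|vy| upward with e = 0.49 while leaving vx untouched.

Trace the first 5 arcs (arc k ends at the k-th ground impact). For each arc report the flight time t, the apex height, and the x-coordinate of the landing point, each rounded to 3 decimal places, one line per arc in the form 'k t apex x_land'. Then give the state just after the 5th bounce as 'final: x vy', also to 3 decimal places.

1 4.618 36.364 21.288
2 2.668 8.731 33.589
3 1.307 2.096 39.617
4 0.641 0.503 42.570
5 0.314 0.121 44.017
final: 44.017 0.755

Arc 1: start y=18.750, vy=18.590 → t=4.618, apex=36.364, x_land=21.288, impact vy=-26.711
  bounce: vy ← 0.49·26.711 = 13.088
Arc 2: start y=0.000, vy=13.088 → t=2.668, apex=8.731, x_land=33.589, impact vy=-13.088
  bounce: vy ← 0.49·13.088 = 6.413
Arc 3: start y=0.000, vy=6.413 → t=1.307, apex=2.096, x_land=39.617, impact vy=-6.413
  bounce: vy ← 0.49·6.413 = 3.142
Arc 4: start y=0.000, vy=3.142 → t=0.641, apex=0.503, x_land=42.570, impact vy=-3.142
  bounce: vy ← 0.49·3.142 = 1.540
Arc 5: start y=0.000, vy=1.540 → t=0.314, apex=0.121, x_land=44.017, impact vy=-1.540
  bounce: vy ← 0.49·1.540 = 0.755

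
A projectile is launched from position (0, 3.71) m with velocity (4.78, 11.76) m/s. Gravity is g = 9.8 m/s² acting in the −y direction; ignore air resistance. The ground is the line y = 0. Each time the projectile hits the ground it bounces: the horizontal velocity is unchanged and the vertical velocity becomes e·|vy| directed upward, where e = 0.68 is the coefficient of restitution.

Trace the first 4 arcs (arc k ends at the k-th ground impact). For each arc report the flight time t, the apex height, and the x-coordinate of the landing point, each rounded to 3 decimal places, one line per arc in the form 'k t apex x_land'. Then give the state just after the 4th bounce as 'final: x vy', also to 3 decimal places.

Arc 1: start y=3.710, vy=11.760 → t=2.682, apex=10.766, x_land=12.821, impact vy=-14.526
  bounce: vy ← 0.68·14.526 = 9.878
Arc 2: start y=0.000, vy=9.878 → t=2.016, apex=4.978, x_land=22.457, impact vy=-9.878
  bounce: vy ← 0.68·9.878 = 6.717
Arc 3: start y=0.000, vy=6.717 → t=1.371, apex=2.302, x_land=29.010, impact vy=-6.717
  bounce: vy ← 0.68·6.717 = 4.568
Arc 4: start y=0.000, vy=4.568 → t=0.932, apex=1.064, x_land=33.465, impact vy=-4.568
  bounce: vy ← 0.68·4.568 = 3.106

1 2.682 10.766 12.821
2 2.016 4.978 22.457
3 1.371 2.302 29.010
4 0.932 1.064 33.465
final: 33.465 3.106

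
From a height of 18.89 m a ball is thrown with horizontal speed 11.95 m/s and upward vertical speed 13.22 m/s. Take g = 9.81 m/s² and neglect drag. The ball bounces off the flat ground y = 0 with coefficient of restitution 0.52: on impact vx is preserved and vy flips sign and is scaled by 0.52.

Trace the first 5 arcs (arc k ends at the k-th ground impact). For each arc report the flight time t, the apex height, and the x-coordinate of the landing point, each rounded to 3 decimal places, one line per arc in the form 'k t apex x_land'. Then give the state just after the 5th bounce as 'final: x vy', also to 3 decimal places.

1 3.728 27.798 44.552
2 2.476 7.516 74.138
3 1.287 2.032 89.523
4 0.669 0.550 97.523
5 0.348 0.149 101.683
final: 101.683 0.888

Arc 1: start y=18.890, vy=13.220 → t=3.728, apex=27.798, x_land=44.552, impact vy=-23.354
  bounce: vy ← 0.52·23.354 = 12.144
Arc 2: start y=0.000, vy=12.144 → t=2.476, apex=7.516, x_land=74.138, impact vy=-12.144
  bounce: vy ← 0.52·12.144 = 6.315
Arc 3: start y=0.000, vy=6.315 → t=1.287, apex=2.032, x_land=89.523, impact vy=-6.315
  bounce: vy ← 0.52·6.315 = 3.284
Arc 4: start y=0.000, vy=3.284 → t=0.669, apex=0.550, x_land=97.523, impact vy=-3.284
  bounce: vy ← 0.52·3.284 = 1.708
Arc 5: start y=0.000, vy=1.708 → t=0.348, apex=0.149, x_land=101.683, impact vy=-1.708
  bounce: vy ← 0.52·1.708 = 0.888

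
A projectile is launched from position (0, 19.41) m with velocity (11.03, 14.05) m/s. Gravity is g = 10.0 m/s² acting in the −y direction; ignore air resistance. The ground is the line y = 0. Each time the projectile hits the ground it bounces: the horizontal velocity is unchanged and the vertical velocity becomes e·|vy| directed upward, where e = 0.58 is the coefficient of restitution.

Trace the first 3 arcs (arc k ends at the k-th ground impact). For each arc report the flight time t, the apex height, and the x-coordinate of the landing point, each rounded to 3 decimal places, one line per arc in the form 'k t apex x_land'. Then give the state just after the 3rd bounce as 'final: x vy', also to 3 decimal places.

Arc 1: start y=19.410, vy=14.050 → t=3.825, apex=29.280, x_land=42.189, impact vy=-24.199
  bounce: vy ← 0.58·24.199 = 14.036
Arc 2: start y=0.000, vy=14.036 → t=2.807, apex=9.850, x_land=73.151, impact vy=-14.036
  bounce: vy ← 0.58·14.036 = 8.141
Arc 3: start y=0.000, vy=8.141 → t=1.628, apex=3.313, x_land=91.110, impact vy=-8.141
  bounce: vy ← 0.58·8.141 = 4.722

1 3.825 29.280 42.189
2 2.807 9.850 73.151
3 1.628 3.313 91.110
final: 91.110 4.722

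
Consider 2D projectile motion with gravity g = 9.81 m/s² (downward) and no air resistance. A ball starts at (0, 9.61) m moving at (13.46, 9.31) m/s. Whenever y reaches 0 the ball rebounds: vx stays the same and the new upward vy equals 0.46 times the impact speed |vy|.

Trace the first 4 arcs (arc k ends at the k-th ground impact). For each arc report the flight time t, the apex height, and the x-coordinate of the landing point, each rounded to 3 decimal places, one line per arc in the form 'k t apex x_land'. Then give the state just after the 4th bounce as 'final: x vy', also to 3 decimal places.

Arc 1: start y=9.610, vy=9.310 → t=2.640, apex=14.028, x_land=35.536, impact vy=-16.590
  bounce: vy ← 0.46·16.590 = 7.631
Arc 2: start y=0.000, vy=7.631 → t=1.556, apex=2.968, x_land=56.478, impact vy=-7.631
  bounce: vy ← 0.46·7.631 = 3.510
Arc 3: start y=0.000, vy=3.510 → t=0.716, apex=0.628, x_land=66.111, impact vy=-3.510
  bounce: vy ← 0.46·3.510 = 1.615
Arc 4: start y=0.000, vy=1.615 → t=0.329, apex=0.133, x_land=70.542, impact vy=-1.615
  bounce: vy ← 0.46·1.615 = 0.743

1 2.640 14.028 35.536
2 1.556 2.968 56.478
3 0.716 0.628 66.111
4 0.329 0.133 70.542
final: 70.542 0.743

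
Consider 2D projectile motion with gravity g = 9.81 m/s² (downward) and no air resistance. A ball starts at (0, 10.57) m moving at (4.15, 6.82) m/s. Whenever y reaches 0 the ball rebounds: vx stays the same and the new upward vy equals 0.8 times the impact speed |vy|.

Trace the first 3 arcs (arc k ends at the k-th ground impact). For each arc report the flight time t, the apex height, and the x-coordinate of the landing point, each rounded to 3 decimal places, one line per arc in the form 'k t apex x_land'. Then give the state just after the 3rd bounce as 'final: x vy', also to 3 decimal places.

1 2.319 12.941 9.626
2 2.599 8.282 20.411
3 2.079 5.300 29.039
final: 29.039 8.158

Arc 1: start y=10.570, vy=6.820 → t=2.319, apex=12.941, x_land=9.626, impact vy=-15.934
  bounce: vy ← 0.8·15.934 = 12.747
Arc 2: start y=0.000, vy=12.747 → t=2.599, apex=8.282, x_land=20.411, impact vy=-12.747
  bounce: vy ← 0.8·12.747 = 10.198
Arc 3: start y=0.000, vy=10.198 → t=2.079, apex=5.300, x_land=29.039, impact vy=-10.198
  bounce: vy ← 0.8·10.198 = 8.158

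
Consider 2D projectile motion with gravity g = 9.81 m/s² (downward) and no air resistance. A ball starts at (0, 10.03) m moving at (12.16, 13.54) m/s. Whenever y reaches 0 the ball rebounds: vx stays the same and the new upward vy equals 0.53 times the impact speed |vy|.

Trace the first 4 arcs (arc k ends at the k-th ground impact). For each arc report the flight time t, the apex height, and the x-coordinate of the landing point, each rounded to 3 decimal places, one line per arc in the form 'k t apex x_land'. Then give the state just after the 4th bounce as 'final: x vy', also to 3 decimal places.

Arc 1: start y=10.030, vy=13.540 → t=3.368, apex=19.374, x_land=40.951, impact vy=-19.497
  bounce: vy ← 0.53·19.497 = 10.333
Arc 2: start y=0.000, vy=10.333 → t=2.107, apex=5.442, x_land=66.568, impact vy=-10.333
  bounce: vy ← 0.53·10.333 = 5.477
Arc 3: start y=0.000, vy=5.477 → t=1.117, apex=1.529, x_land=80.145, impact vy=-5.477
  bounce: vy ← 0.53·5.477 = 2.903
Arc 4: start y=0.000, vy=2.903 → t=0.592, apex=0.429, x_land=87.341, impact vy=-2.903
  bounce: vy ← 0.53·2.903 = 1.538

1 3.368 19.374 40.951
2 2.107 5.442 66.568
3 1.117 1.529 80.145
4 0.592 0.429 87.341
final: 87.341 1.538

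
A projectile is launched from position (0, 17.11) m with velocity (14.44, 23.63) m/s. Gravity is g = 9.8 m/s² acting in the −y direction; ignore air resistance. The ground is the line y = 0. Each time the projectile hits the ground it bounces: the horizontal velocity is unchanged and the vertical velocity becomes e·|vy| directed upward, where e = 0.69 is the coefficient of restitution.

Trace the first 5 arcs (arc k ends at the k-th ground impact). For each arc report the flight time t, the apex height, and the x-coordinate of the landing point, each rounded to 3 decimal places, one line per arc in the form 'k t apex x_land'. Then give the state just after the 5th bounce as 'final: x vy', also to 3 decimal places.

Arc 1: start y=17.110, vy=23.630 → t=5.462, apex=45.599, x_land=78.868, impact vy=-29.895
  bounce: vy ← 0.69·29.895 = 20.628
Arc 2: start y=0.000, vy=20.628 → t=4.210, apex=21.710, x_land=139.657, impact vy=-20.628
  bounce: vy ← 0.69·20.628 = 14.233
Arc 3: start y=0.000, vy=14.233 → t=2.905, apex=10.336, x_land=181.601, impact vy=-14.233
  bounce: vy ← 0.69·14.233 = 9.821
Arc 4: start y=0.000, vy=9.821 → t=2.004, apex=4.921, x_land=210.543, impact vy=-9.821
  bounce: vy ← 0.69·9.821 = 6.776
Arc 5: start y=0.000, vy=6.776 → t=1.383, apex=2.343, x_land=230.512, impact vy=-6.776
  bounce: vy ← 0.69·6.776 = 4.676

1 5.462 45.599 78.868
2 4.210 21.710 139.657
3 2.905 10.336 181.601
4 2.004 4.921 210.543
5 1.383 2.343 230.512
final: 230.512 4.676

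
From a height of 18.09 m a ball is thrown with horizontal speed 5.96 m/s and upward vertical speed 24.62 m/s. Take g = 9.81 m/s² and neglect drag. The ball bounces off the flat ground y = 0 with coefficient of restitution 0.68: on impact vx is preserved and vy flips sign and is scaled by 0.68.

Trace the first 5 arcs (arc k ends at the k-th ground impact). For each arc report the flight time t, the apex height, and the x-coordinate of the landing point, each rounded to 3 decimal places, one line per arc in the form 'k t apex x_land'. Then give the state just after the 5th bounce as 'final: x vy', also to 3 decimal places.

1 5.670 48.984 33.792
2 4.298 22.650 59.407
3 2.923 10.473 76.825
4 1.987 4.843 88.670
5 1.351 2.239 96.724
final: 96.724 4.507

Arc 1: start y=18.090, vy=24.620 → t=5.670, apex=48.984, x_land=33.792, impact vy=-31.001
  bounce: vy ← 0.68·31.001 = 21.081
Arc 2: start y=0.000, vy=21.081 → t=4.298, apex=22.650, x_land=59.407, impact vy=-21.081
  bounce: vy ← 0.68·21.081 = 14.335
Arc 3: start y=0.000, vy=14.335 → t=2.923, apex=10.473, x_land=76.825, impact vy=-14.335
  bounce: vy ← 0.68·14.335 = 9.748
Arc 4: start y=0.000, vy=9.748 → t=1.987, apex=4.843, x_land=88.670, impact vy=-9.748
  bounce: vy ← 0.68·9.748 = 6.628
Arc 5: start y=0.000, vy=6.628 → t=1.351, apex=2.239, x_land=96.724, impact vy=-6.628
  bounce: vy ← 0.68·6.628 = 4.507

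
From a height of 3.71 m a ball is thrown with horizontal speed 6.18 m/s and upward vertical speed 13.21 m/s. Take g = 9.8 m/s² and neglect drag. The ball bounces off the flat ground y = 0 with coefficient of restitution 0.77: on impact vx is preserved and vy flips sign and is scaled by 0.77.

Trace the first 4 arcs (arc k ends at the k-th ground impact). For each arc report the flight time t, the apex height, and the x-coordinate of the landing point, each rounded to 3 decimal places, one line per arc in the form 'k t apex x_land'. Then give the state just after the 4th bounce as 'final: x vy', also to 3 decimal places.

1 2.952 12.613 18.246
2 2.471 7.478 33.515
3 1.903 4.434 45.273
4 1.465 2.629 54.326
final: 54.326 5.527

Arc 1: start y=3.710, vy=13.210 → t=2.952, apex=12.613, x_land=18.246, impact vy=-15.723
  bounce: vy ← 0.77·15.723 = 12.107
Arc 2: start y=0.000, vy=12.107 → t=2.471, apex=7.478, x_land=33.515, impact vy=-12.107
  bounce: vy ← 0.77·12.107 = 9.322
Arc 3: start y=0.000, vy=9.322 → t=1.903, apex=4.434, x_land=45.273, impact vy=-9.322
  bounce: vy ← 0.77·9.322 = 7.178
Arc 4: start y=0.000, vy=7.178 → t=1.465, apex=2.629, x_land=54.326, impact vy=-7.178
  bounce: vy ← 0.77·7.178 = 5.527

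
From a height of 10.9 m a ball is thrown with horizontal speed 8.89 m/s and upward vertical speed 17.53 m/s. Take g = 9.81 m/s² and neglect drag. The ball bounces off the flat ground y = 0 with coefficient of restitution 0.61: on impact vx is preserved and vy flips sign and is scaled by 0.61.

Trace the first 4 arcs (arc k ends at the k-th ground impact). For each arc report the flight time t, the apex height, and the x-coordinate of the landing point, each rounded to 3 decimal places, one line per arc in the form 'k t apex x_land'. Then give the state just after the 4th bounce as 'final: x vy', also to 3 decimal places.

Arc 1: start y=10.900, vy=17.530 → t=4.114, apex=26.563, x_land=36.574, impact vy=-22.829
  bounce: vy ← 0.61·22.829 = 13.926
Arc 2: start y=0.000, vy=13.926 → t=2.839, apex=9.884, x_land=61.813, impact vy=-13.926
  bounce: vy ← 0.61·13.926 = 8.495
Arc 3: start y=0.000, vy=8.495 → t=1.732, apex=3.678, x_land=77.209, impact vy=-8.495
  bounce: vy ← 0.61·8.495 = 5.182
Arc 4: start y=0.000, vy=5.182 → t=1.056, apex=1.369, x_land=86.601, impact vy=-5.182
  bounce: vy ← 0.61·5.182 = 3.161

1 4.114 26.563 36.574
2 2.839 9.884 61.813
3 1.732 3.678 77.209
4 1.056 1.369 86.601
final: 86.601 3.161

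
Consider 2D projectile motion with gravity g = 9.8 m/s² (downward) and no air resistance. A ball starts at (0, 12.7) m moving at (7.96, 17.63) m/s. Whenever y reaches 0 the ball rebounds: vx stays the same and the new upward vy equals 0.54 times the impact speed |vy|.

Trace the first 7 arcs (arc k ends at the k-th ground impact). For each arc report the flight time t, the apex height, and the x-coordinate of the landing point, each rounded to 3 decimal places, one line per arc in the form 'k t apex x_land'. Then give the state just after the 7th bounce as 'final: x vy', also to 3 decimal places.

1 4.213 28.558 33.537
2 2.607 8.328 54.291
3 1.408 2.428 65.498
4 0.760 0.708 71.550
5 0.411 0.206 74.818
6 0.222 0.060 76.582
7 0.120 0.018 77.535
final: 77.535 0.317

Arc 1: start y=12.700, vy=17.630 → t=4.213, apex=28.558, x_land=33.537, impact vy=-23.659
  bounce: vy ← 0.54·23.659 = 12.776
Arc 2: start y=0.000, vy=12.776 → t=2.607, apex=8.328, x_land=54.291, impact vy=-12.776
  bounce: vy ← 0.54·12.776 = 6.899
Arc 3: start y=0.000, vy=6.899 → t=1.408, apex=2.428, x_land=65.498, impact vy=-6.899
  bounce: vy ← 0.54·6.899 = 3.725
Arc 4: start y=0.000, vy=3.725 → t=0.760, apex=0.708, x_land=71.550, impact vy=-3.725
  bounce: vy ← 0.54·3.725 = 2.012
Arc 5: start y=0.000, vy=2.012 → t=0.411, apex=0.206, x_land=74.818, impact vy=-2.012
  bounce: vy ← 0.54·2.012 = 1.086
Arc 6: start y=0.000, vy=1.086 → t=0.222, apex=0.060, x_land=76.582, impact vy=-1.086
  bounce: vy ← 0.54·1.086 = 0.587
Arc 7: start y=0.000, vy=0.587 → t=0.120, apex=0.018, x_land=77.535, impact vy=-0.587
  bounce: vy ← 0.54·0.587 = 0.317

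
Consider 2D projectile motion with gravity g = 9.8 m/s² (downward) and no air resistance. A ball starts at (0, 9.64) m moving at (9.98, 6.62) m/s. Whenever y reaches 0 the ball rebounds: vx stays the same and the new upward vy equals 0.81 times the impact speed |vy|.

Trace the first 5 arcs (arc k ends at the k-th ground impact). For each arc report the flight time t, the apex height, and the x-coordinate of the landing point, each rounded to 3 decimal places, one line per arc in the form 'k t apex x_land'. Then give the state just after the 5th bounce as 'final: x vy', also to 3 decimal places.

Arc 1: start y=9.640, vy=6.620 → t=2.232, apex=11.876, x_land=22.279, impact vy=-15.257
  bounce: vy ← 0.81·15.257 = 12.358
Arc 2: start y=0.000, vy=12.358 → t=2.522, apex=7.792, x_land=47.448, impact vy=-12.358
  bounce: vy ← 0.81·12.358 = 10.010
Arc 3: start y=0.000, vy=10.010 → t=2.043, apex=5.112, x_land=67.836, impact vy=-10.010
  bounce: vy ← 0.81·10.010 = 8.108
Arc 4: start y=0.000, vy=8.108 → t=1.655, apex=3.354, x_land=84.350, impact vy=-8.108
  bounce: vy ← 0.81·8.108 = 6.568
Arc 5: start y=0.000, vy=6.568 → t=1.340, apex=2.201, x_land=97.726, impact vy=-6.568
  bounce: vy ← 0.81·6.568 = 5.320

1 2.232 11.876 22.279
2 2.522 7.792 47.448
3 2.043 5.112 67.836
4 1.655 3.354 84.350
5 1.340 2.201 97.726
final: 97.726 5.320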